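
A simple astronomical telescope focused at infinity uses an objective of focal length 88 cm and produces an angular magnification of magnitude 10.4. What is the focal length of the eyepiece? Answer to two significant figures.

8.5 cm

|M| = f_obj/f_eye, so f_eye = f_obj/|M| = 88/10.4 = 8.462 cm.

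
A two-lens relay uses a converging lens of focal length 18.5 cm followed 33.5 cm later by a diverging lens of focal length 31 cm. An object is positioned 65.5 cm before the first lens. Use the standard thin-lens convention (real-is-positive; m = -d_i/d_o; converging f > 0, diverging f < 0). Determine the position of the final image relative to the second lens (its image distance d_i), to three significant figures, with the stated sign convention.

-6.18 cm

First lens: d_i1 = 1/(1/18.5 - 1/65.5) = 25.782 cm.
The intermediate image is 25.782 cm to the right of lens 1, so d_o2 = L - d_i1 = 33.5 - 25.782 = 7.718 cm.
Second lens: d_i2 = 1/(1/(-31) - 1/(7.718)) = -6.180 cm.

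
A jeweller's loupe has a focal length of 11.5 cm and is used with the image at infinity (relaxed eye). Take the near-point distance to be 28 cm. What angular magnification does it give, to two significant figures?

2.4

M = D/f = 28/11.5 = 2.435.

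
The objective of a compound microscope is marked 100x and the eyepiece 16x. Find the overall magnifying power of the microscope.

1600

The overall magnification of a compound microscope is the product of the objective and eyepiece magnifications:
M = M_obj x M_eye = 100 x 16 = 1600.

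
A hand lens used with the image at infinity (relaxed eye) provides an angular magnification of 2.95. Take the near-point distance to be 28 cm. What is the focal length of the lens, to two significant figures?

9.5 cm

For the image at infinity, M = D/f.
f = D/M = 28/2.95 = 9.492 cm.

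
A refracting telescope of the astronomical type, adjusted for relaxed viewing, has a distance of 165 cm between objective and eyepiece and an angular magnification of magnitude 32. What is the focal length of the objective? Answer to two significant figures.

In normal adjustment the tube length equals f_obj + f_eye and |M| = f_obj/f_eye.
So f_obj = 32 f_eye and 32 f_eye + f_eye = 165 cm, giving f_eye = 165/33 = 5.000 cm and f_obj = 160.000 cm.

160 cm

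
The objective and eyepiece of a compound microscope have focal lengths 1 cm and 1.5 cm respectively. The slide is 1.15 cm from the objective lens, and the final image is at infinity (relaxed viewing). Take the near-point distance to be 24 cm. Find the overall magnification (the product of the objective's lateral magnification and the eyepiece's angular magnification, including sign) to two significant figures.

Objective: 1/d_i = 1/f_obj - 1/d_o = 1/1 - 1/1.15 = 0.13043 cm^-1, so d_i = 7.667 cm.
m_obj = -d_i/d_o = -7.667/1.15 = -6.667.
Eyepiece angular magnification (image at infinity): M_eye = D/f_e = 24/1.5 = 16.000.
Overall M = m_obj x M_eye = (-6.667)(16.000) = -106.67.

-110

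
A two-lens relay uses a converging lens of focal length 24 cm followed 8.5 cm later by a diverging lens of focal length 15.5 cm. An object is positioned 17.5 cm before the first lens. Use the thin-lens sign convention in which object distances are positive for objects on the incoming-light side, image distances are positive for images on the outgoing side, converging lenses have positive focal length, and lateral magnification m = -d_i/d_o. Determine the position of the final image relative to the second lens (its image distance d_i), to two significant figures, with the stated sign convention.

-13 cm

Lens 1: 1/d_i1 = 1/f_1 - 1/d_o1 = 1/24 - 1/17.5 = -0.01548 cm^-1, so d_i1 = -64.615 cm.
The intermediate image is virtual, 64.615 cm to the left of lens 1, so d_o2 = L - d_i1 = 8.5 - (-64.615) = 73.115 cm.
Lens 2: 1/d_i2 = 1/f_2 - 1/d_o2 = 1/(-15.5) - 1/(73.115) = -0.07819 cm^-1, so d_i2 = -12.789 cm.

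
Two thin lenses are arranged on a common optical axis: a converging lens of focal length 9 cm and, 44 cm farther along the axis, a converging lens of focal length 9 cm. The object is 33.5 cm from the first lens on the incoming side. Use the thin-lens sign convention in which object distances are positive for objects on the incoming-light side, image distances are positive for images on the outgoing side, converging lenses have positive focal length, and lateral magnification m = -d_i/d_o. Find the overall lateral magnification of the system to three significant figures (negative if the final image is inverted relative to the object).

First lens: d_i1 = 1/(1/9 - 1/33.5) = 12.306 cm.
m_1 = -(12.306)/33.5 = -0.3673.
Object distance for lens 2: d_o2 = 44 - 12.306 = 31.694 cm.
Second lens: d_i2 = 1/(1/9 - 1/(31.694)) = 12.569 cm.
m_2 = -(12.569)/(31.694) = -0.3966.
Total m = m_1 x m_2 = (-0.3673)(-0.3966) = 0.1457.

0.146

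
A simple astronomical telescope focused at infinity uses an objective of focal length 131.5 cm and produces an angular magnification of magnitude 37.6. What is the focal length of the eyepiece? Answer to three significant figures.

|M| = f_obj/f_eye, so f_eye = f_obj/|M| = 131.5/37.6 = 3.497 cm.

3.50 cm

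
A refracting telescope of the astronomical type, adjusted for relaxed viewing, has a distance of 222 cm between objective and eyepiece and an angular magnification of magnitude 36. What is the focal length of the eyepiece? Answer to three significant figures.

6.00 cm

In normal adjustment the tube length equals f_obj + f_eye and |M| = f_obj/f_eye.
So f_obj = 36 f_eye and 36 f_eye + f_eye = 222 cm, giving f_eye = 222/37 = 6.000 cm and f_obj = 216.000 cm.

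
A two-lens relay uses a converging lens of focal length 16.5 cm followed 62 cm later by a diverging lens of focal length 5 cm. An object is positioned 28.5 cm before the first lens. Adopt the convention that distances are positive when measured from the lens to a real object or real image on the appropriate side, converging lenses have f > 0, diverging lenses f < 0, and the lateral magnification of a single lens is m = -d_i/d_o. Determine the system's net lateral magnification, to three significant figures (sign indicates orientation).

Lens 1: 1/d_i1 = 1/f_1 - 1/d_o1 = 1/16.5 - 1/28.5 = 0.02552 cm^-1, so d_i1 = 39.187 cm.
m_1 = -(39.187)/28.5 = -1.3750.
The intermediate image is 39.187 cm to the right of lens 1, so d_o2 = L - d_i1 = 62 - 39.187 = 22.813 cm.
Lens 2: 1/d_i2 = 1/f_2 - 1/d_o2 = 1/(-5) - 1/(22.813) = -0.24384 cm^-1, so d_i2 = -4.101 cm.
m_2 = -(-4.101)/(22.813) = 0.1798.
The system's lateral magnification is m_1 m_2 = (-1.3750)(0.1798) = -0.2472.

-0.247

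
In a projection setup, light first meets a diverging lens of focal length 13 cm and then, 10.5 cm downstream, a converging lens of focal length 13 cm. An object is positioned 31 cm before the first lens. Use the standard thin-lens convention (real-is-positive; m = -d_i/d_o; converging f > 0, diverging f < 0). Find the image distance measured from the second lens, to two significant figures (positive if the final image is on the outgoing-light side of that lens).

38 cm

Applying the thin-lens equation to the first lens, 1/(-13) = 1/31 + 1/d_i1, which gives d_i1 = -9.159 cm.
The intermediate image is virtual, 9.159 cm to the left of lens 1, so d_o2 = L - d_i1 = 10.5 - (-9.159) = 19.659 cm.
Applying the thin-lens equation again with f_2 = 13 cm and d_o2 = 19.659 cm gives d_i2 = 38.379 cm.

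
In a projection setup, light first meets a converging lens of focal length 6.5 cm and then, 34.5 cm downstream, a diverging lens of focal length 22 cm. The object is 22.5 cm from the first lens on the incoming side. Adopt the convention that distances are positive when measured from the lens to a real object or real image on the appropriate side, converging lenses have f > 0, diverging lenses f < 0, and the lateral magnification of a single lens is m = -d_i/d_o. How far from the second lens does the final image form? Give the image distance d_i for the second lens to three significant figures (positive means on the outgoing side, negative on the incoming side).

-11.8 cm

Applying the thin-lens equation to the first lens, 1/6.5 = 1/22.5 + 1/d_i1, which gives d_i1 = 9.141 cm.
Object distance for lens 2: d_o2 = 34.5 - 9.141 = 25.359 cm.
Applying the thin-lens equation again with f_2 = -22 cm and d_o2 = 25.359 cm gives d_i2 = -11.780 cm.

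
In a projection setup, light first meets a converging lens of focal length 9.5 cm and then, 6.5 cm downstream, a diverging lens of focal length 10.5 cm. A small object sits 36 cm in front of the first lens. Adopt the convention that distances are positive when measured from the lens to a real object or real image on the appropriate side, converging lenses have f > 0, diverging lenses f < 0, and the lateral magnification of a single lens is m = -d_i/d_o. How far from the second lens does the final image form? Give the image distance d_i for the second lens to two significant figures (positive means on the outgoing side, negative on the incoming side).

Lens 1: 1/d_i1 = 1/f_1 - 1/d_o1 = 1/9.5 - 1/36 = 0.07749 cm^-1, so d_i1 = 12.906 cm.
Since 12.906 cm > 6.5 cm, the first image lies past the second lens and serves as a virtual object: d_o2 = L - d_i1 = -6.406 cm.
Lens 2: 1/d_i2 = 1/f_2 - 1/d_o2 = 1/(-10.5) - 1/(-6.406) = 0.06087 cm^-1, so d_i2 = 16.427 cm.

16 cm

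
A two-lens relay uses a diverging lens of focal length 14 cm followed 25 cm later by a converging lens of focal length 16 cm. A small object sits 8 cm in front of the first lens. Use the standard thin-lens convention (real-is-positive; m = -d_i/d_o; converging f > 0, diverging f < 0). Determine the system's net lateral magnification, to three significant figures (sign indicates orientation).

-0.723

Applying the thin-lens equation to the first lens, 1/(-14) = 1/8 + 1/d_i1, which gives d_i1 = -5.091 cm.
Its lateral magnification is m_1 = -d_i1/d_o1 = -(-5.091)/8 = 0.6364.
The intermediate image is virtual, 5.091 cm to the left of lens 1, so d_o2 = L - d_i1 = 25 - (-5.091) = 30.091 cm.
Applying the thin-lens equation again with f_2 = 16 cm and d_o2 = 30.091 cm gives d_i2 = 34.168 cm.
m_2 = -(34.168)/(30.091) = -1.1355.
Overall magnification: m = m_1 m_2 = -0.7226.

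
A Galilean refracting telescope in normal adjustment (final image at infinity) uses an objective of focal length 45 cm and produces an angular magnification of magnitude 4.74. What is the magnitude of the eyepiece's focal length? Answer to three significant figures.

|M| = f_obj/|f_eye|, so |f_eye| = f_obj/|M| = 45/4.74 = 9.494 cm.
(The eyepiece is diverging, so its signed focal length is -9.494 cm.)

9.49 cm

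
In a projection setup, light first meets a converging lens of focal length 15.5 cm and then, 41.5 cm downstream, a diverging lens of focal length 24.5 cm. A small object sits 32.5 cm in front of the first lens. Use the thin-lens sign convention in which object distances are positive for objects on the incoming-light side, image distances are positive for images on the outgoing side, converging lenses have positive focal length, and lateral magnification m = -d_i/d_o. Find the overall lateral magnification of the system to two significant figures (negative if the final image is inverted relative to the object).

-0.61

Applying the thin-lens equation to the first lens, 1/15.5 = 1/32.5 + 1/d_i1, which gives d_i1 = 29.632 cm.
Its lateral magnification is m_1 = -d_i1/d_o1 = -(29.632)/32.5 = -0.9118.
Object distance for lens 2: d_o2 = 41.5 - 29.632 = 11.868 cm.
Applying the thin-lens equation again with f_2 = -24.5 cm and d_o2 = 11.868 cm gives d_i2 = -7.995 cm.
m_2 = -(-7.995)/(11.868) = 0.6737.
The system's lateral magnification is m_1 m_2 = (-0.9118)(0.6737) = -0.6142.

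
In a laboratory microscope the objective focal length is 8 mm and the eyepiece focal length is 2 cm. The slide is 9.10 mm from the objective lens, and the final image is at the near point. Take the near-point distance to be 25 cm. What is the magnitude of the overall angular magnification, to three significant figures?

98.2

Convert to cm: f_obj = 8 mm = 0.8 cm; d_o = 9.10 mm = 0.91 cm.
Objective: 1/d_i = 1/f_obj - 1/d_o = 1/0.8 - 1/0.91 = 0.15110 cm^-1, so d_i = 6.618 cm.
m_obj = -d_i/d_o = -6.618/0.91 = -7.273.
Eyepiece angular magnification (image at near point): M_eye = 1 + D/f_e = 1 + 25/2 = 13.500.
Overall M = m_obj x M_eye = (-7.273)(13.500) = -98.18.
|M| = 98.18.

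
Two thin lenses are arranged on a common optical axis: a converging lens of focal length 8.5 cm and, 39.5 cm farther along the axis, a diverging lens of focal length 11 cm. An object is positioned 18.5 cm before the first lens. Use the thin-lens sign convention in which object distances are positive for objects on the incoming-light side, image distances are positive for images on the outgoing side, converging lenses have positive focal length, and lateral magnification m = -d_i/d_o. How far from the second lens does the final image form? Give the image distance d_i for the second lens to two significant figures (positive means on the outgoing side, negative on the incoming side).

-7.5 cm

First lens: d_i1 = 1/(1/8.5 - 1/18.5) = 15.725 cm.
That image sits 23.775 cm in front of the second lens, so d_o2 = 23.775 cm.
Second lens: d_i2 = 1/(1/(-11) - 1/(23.775)) = -7.520 cm.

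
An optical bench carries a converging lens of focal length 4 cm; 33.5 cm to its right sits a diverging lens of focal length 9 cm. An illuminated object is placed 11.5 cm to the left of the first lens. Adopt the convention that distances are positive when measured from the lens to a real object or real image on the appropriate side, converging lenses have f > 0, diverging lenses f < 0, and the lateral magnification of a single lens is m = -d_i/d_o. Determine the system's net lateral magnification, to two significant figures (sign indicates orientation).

First lens: d_i1 = 1/(1/4 - 1/11.5) = 6.133 cm.
m_1 = -(6.133)/11.5 = -0.5333.
The intermediate image is 6.133 cm to the right of lens 1, so d_o2 = L - d_i1 = 33.5 - 6.133 = 27.367 cm.
Second lens: d_i2 = 1/(1/(-9) - 1/(27.367)) = -6.773 cm.
m_2 = -(-6.773)/(27.367) = 0.2475.
Overall magnification: m = m_1 m_2 = -0.1320.

-0.13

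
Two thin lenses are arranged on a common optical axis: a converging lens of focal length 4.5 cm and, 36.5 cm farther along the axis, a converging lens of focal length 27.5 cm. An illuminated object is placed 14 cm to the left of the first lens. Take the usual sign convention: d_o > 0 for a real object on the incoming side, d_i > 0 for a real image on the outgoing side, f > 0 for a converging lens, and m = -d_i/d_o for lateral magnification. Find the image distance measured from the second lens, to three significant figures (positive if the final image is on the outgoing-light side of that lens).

347 cm

First lens: d_i1 = 1/(1/4.5 - 1/14) = 6.632 cm.
The intermediate image is 6.632 cm to the right of lens 1, so d_o2 = L - d_i1 = 36.5 - 6.632 = 29.868 cm.
Second lens: d_i2 = 1/(1/27.5 - 1/(29.868)) = 346.806 cm.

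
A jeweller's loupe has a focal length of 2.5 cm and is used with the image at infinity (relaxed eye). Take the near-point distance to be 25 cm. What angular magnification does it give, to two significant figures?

M = D/f = 25/2.5 = 10.000.

10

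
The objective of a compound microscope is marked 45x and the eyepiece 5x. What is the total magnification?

The overall magnification of a compound microscope is the product of the objective and eyepiece magnifications:
M = M_obj x M_eye = 45 x 5 = 225.

225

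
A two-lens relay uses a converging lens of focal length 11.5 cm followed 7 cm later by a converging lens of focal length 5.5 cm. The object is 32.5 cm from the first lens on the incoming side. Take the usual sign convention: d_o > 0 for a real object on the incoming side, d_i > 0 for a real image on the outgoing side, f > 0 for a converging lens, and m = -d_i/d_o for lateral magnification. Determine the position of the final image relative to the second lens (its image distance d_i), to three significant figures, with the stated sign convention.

3.64 cm

Applying the thin-lens equation to the first lens, 1/11.5 = 1/32.5 + 1/d_i1, which gives d_i1 = 17.798 cm.
This image would form 17.798 cm past lens 1, i.e. 10.798 cm beyond lens 2, so it is a virtual object for lens 2: d_o2 = 7 - 17.798 = -10.798 cm.
Applying the thin-lens equation again with f_2 = 5.5 cm and d_o2 = -10.798 cm gives d_i2 = 3.644 cm.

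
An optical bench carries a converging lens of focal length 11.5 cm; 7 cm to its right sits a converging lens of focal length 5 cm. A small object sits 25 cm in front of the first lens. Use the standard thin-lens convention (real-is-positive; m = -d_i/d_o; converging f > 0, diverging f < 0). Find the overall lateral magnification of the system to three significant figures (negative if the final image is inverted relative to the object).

-0.221

First lens: d_i1 = 1/(1/11.5 - 1/25) = 21.296 cm.
m_1 = -(21.296)/25 = -0.8519.
This image would form 21.296 cm past lens 1, i.e. 14.296 cm beyond lens 2, so it is a virtual object for lens 2: d_o2 = 7 - 21.296 = -14.296 cm.
Second lens: d_i2 = 1/(1/5 - 1/(-14.296)) = 3.704 cm.
m_2 = -(3.704)/(-14.296) = 0.2591.
The system's lateral magnification is m_1 m_2 = (-0.8519)(0.2591) = -0.2207.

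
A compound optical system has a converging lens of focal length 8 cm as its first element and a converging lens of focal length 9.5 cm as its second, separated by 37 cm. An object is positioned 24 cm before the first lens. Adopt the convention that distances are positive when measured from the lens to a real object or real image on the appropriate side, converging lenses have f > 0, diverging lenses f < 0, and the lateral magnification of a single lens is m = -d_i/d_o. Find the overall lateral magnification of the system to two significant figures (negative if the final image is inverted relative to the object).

0.31

Applying the thin-lens equation to the first lens, 1/8 = 1/24 + 1/d_i1, which gives d_i1 = 12.000 cm.
Its lateral magnification is m_1 = -d_i1/d_o1 = -(12.000)/24 = -0.5000.
The intermediate image is 12.000 cm to the right of lens 1, so d_o2 = L - d_i1 = 37 - 12.000 = 25.000 cm.
Applying the thin-lens equation again with f_2 = 9.5 cm and d_o2 = 25.000 cm gives d_i2 = 15.323 cm.
m_2 = -(15.323)/(25.000) = -0.6129.
Overall magnification: m = m_1 m_2 = 0.3065.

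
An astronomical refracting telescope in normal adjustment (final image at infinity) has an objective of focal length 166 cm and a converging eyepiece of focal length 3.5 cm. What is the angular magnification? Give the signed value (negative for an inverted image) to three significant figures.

M = -f_obj/f_eye = -166/(3.5) = -47.429.

-47.4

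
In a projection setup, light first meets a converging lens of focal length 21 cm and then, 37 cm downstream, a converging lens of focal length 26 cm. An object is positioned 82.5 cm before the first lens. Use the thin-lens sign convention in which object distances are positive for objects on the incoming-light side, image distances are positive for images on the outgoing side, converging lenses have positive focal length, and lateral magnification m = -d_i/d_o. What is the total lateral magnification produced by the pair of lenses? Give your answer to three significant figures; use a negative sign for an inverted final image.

-0.517

First lens: d_i1 = 1/(1/21 - 1/82.5) = 28.171 cm.
m_1 = -(28.171)/82.5 = -0.3415.
Object distance for lens 2: d_o2 = 37 - 28.171 = 8.829 cm.
Second lens: d_i2 = 1/(1/26 - 1/(8.829)) = -13.369 cm.
m_2 = -(-13.369)/(8.829) = 1.5142.
Total m = m_1 x m_2 = (-0.3415)(1.5142) = -0.5170.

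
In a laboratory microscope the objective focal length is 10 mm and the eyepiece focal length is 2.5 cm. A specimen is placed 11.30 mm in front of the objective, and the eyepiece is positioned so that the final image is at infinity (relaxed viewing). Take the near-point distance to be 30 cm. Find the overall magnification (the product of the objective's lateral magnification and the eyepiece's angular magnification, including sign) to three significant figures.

Convert to cm: f_obj = 10 mm = 1 cm; d_o = 11.30 mm = 1.13 cm.
Objective: 1/d_i = 1/f_obj - 1/d_o = 1/1 - 1/1.13 = 0.11504 cm^-1, so d_i = 8.692 cm.
m_obj = -d_i/d_o = -8.692/1.13 = -7.692.
Eyepiece angular magnification (image at infinity): M_eye = D/f_e = 30/2.5 = 12.000.
Overall M = m_obj x M_eye = (-7.692)(12.000) = -92.31.

-92.3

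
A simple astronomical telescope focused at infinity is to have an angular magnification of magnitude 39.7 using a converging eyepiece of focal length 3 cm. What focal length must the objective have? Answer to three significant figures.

119 cm

|M| = f_obj/|f_eye|, so f_obj = |M| x |f_eye| = 39.7 x 3 = 119.100 cm.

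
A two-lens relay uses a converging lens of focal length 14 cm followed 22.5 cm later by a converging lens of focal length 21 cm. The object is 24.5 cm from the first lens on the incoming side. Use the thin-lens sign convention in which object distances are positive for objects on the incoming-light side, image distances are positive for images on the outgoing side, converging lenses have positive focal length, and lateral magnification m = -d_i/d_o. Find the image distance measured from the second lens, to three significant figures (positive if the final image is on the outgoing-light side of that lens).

6.85 cm

First lens: d_i1 = 1/(1/14 - 1/24.5) = 32.667 cm.
Since 32.667 cm > 22.5 cm, the first image lies past the second lens and serves as a virtual object: d_o2 = L - d_i1 = -10.167 cm.
Second lens: d_i2 = 1/(1/21 - 1/(-10.167)) = 6.850 cm.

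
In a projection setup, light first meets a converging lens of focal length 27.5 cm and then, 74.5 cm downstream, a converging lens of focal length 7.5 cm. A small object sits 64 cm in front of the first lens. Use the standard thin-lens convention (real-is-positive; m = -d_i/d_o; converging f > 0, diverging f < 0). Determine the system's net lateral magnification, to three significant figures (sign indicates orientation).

Lens 1: 1/d_i1 = 1/f_1 - 1/d_o1 = 1/27.5 - 1/64 = 0.02074 cm^-1, so d_i1 = 48.219 cm.
m_1 = -(48.219)/64 = -0.7534.
Object distance for lens 2: d_o2 = 74.5 - 48.219 = 26.281 cm.
Lens 2: 1/d_i2 = 1/f_2 - 1/d_o2 = 1/7.5 - 1/(26.281) = 0.09528 cm^-1, so d_i2 = 10.495 cm.
m_2 = -(10.495)/(26.281) = -0.3993.
The system's lateral magnification is m_1 m_2 = (-0.7534)(-0.3993) = 0.3009.

0.301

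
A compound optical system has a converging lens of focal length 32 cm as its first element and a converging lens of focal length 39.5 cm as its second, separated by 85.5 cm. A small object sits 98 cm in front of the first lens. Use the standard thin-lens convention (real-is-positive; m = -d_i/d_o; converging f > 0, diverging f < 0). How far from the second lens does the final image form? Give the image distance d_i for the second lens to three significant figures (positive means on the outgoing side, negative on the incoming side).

-990 cm

Applying the thin-lens equation to the first lens, 1/32 = 1/98 + 1/d_i1, which gives d_i1 = 47.515 cm.
Object distance for lens 2: d_o2 = 85.5 - 47.515 = 37.985 cm.
Applying the thin-lens equation again with f_2 = 39.5 cm and d_o2 = 37.985 cm gives d_i2 = -990.265 cm.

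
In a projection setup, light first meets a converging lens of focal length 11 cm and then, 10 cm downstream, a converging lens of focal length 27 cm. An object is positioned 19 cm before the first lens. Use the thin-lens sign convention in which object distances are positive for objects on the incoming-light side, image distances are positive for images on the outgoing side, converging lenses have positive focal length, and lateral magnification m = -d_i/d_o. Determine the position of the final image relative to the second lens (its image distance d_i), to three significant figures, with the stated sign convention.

First lens: d_i1 = 1/(1/11 - 1/19) = 26.125 cm.
This image would form 26.125 cm past lens 1, i.e. 16.125 cm beyond lens 2, so it is a virtual object for lens 2: d_o2 = 10 - 26.125 = -16.125 cm.
Second lens: d_i2 = 1/(1/27 - 1/(-16.125)) = 10.096 cm.

10.1 cm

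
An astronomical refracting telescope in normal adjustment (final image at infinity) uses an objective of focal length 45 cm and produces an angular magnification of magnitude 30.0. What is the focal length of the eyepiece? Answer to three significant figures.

1.50 cm

|M| = f_obj/f_eye, so f_eye = f_obj/|M| = 45/30.0 = 1.500 cm.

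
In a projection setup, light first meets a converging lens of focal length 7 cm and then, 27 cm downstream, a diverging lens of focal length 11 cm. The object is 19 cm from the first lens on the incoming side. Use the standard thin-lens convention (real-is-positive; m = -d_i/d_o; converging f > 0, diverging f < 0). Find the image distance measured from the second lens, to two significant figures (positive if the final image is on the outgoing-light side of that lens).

Lens 1: 1/d_i1 = 1/f_1 - 1/d_o1 = 1/7 - 1/19 = 0.09023 cm^-1, so d_i1 = 11.083 cm.
That image sits 15.917 cm in front of the second lens, so d_o2 = 15.917 cm.
Lens 2: 1/d_i2 = 1/f_2 - 1/d_o2 = 1/(-11) - 1/(15.917) = -0.15374 cm^-1, so d_i2 = -6.505 cm.

-6.5 cm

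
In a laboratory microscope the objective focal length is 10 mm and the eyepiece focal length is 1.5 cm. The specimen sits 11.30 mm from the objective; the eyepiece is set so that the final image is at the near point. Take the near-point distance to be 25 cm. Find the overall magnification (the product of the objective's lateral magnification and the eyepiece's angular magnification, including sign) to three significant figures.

Convert to cm: f_obj = 10 mm = 1 cm; d_o = 11.30 mm = 1.13 cm.
Objective: 1/d_i = 1/f_obj - 1/d_o = 1/1 - 1/1.13 = 0.11504 cm^-1, so d_i = 8.692 cm.
m_obj = -d_i/d_o = -8.692/1.13 = -7.692.
Eyepiece angular magnification (image at near point): M_eye = 1 + D/f_e = 1 + 25/1.5 = 17.667.
Overall M = m_obj x M_eye = (-7.692)(17.667) = -135.90.

-136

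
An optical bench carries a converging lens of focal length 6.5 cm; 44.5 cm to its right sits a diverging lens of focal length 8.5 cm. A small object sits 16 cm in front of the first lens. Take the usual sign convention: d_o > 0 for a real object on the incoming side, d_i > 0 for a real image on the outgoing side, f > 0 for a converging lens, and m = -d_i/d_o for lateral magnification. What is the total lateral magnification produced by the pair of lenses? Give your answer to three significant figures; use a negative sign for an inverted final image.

-0.138

Lens 1: 1/d_i1 = 1/f_1 - 1/d_o1 = 1/6.5 - 1/16 = 0.09135 cm^-1, so d_i1 = 10.947 cm.
m_1 = -(10.947)/16 = -0.6842.
That image sits 33.553 cm in front of the second lens, so d_o2 = 33.553 cm.
Lens 2: 1/d_i2 = 1/f_2 - 1/d_o2 = 1/(-8.5) - 1/(33.553) = -0.14745 cm^-1, so d_i2 = -6.782 cm.
m_2 = -(-6.782)/(33.553) = 0.2021.
Total m = m_1 x m_2 = (-0.6842)(0.2021) = -0.1383.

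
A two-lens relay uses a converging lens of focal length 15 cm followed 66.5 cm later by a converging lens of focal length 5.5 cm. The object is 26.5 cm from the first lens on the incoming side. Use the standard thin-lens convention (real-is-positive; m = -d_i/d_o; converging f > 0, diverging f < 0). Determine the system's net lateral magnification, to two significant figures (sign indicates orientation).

Applying the thin-lens equation to the first lens, 1/15 = 1/26.5 + 1/d_i1, which gives d_i1 = 34.565 cm.
Its lateral magnification is m_1 = -d_i1/d_o1 = -(34.565)/26.5 = -1.3043.
That image sits 31.935 cm in front of the second lens, so d_o2 = 31.935 cm.
Applying the thin-lens equation again with f_2 = 5.5 cm and d_o2 = 31.935 cm gives d_i2 = 6.644 cm.
m_2 = -(6.644)/(31.935) = -0.2081.
The system's lateral magnification is m_1 m_2 = (-1.3043)(-0.2081) = 0.2714.

0.27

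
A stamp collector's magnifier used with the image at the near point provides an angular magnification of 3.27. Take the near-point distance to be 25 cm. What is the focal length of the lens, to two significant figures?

11 cm

For the image at the near point, M = 1 + D/f.
f = D/(M - 1) = 25/(3.27 - 1) = 11.013 cm.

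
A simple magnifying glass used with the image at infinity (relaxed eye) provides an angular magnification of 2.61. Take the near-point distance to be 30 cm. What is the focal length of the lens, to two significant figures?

11 cm

For the image at infinity, M = D/f.
f = D/M = 30/2.61 = 11.494 cm.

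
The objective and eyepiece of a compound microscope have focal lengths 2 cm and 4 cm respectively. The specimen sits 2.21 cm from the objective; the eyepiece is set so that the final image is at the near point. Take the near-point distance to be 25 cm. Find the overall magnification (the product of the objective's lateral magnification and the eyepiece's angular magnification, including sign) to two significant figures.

-69

Objective: 1/d_i = 1/f_obj - 1/d_o = 1/2 - 1/2.21 = 0.04751 cm^-1, so d_i = 21.048 cm.
m_obj = -d_i/d_o = -21.048/2.21 = -9.524.
Eyepiece angular magnification (image at near point): M_eye = 1 + D/f_e = 1 + 25/4 = 7.250.
Overall M = m_obj x M_eye = (-9.524)(7.250) = -69.05.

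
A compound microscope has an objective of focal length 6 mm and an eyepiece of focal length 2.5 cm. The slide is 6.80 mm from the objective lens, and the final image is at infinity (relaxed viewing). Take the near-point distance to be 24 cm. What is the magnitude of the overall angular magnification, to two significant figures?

Convert to cm: f_obj = 6 mm = 0.6 cm; d_o = 6.80 mm = 0.68 cm.
Objective: 1/d_i = 1/f_obj - 1/d_o = 1/0.6 - 1/0.68 = 0.19608 cm^-1, so d_i = 5.100 cm.
m_obj = -d_i/d_o = -5.100/0.68 = -7.500.
Eyepiece angular magnification (image at infinity): M_eye = D/f_e = 24/2.5 = 9.600.
Overall M = m_obj x M_eye = (-7.500)(9.600) = -72.00.
|M| = 72.00.

72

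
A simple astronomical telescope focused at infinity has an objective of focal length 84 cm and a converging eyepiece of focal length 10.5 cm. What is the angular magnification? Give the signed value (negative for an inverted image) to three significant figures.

-8.00

M = -f_obj/f_eye = -84/(10.5) = -8.000.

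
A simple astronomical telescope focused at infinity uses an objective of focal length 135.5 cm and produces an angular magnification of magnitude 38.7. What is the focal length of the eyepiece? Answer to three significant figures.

3.50 cm

|M| = f_obj/f_eye, so f_eye = f_obj/|M| = 135.5/38.7 = 3.501 cm.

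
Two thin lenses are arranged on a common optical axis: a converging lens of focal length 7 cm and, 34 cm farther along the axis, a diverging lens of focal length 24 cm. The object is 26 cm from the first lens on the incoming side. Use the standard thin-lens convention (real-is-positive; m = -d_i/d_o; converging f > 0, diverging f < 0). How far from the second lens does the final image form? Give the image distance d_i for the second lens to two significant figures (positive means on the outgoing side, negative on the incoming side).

-12 cm

Applying the thin-lens equation to the first lens, 1/7 = 1/26 + 1/d_i1, which gives d_i1 = 9.579 cm.
That image sits 24.421 cm in front of the second lens, so d_o2 = 24.421 cm.
Applying the thin-lens equation again with f_2 = -24 cm and d_o2 = 24.421 cm gives d_i2 = -12.104 cm.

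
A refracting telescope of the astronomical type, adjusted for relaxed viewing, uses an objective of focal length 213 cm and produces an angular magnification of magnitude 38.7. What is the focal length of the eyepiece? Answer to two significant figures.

5.5 cm

|M| = f_obj/f_eye, so f_eye = f_obj/|M| = 213/38.7 = 5.504 cm.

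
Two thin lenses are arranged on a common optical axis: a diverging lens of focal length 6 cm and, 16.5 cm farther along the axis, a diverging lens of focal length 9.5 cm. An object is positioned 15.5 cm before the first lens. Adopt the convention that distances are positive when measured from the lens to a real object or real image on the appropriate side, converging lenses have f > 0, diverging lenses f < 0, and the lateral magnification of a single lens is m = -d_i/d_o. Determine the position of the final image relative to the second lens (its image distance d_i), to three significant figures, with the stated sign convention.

-6.52 cm

First lens: d_i1 = 1/(1/(-6) - 1/15.5) = -4.326 cm.
The intermediate image is virtual, 4.326 cm to the left of lens 1, so d_o2 = L - d_i1 = 16.5 - (-4.326) = 20.826 cm.
Second lens: d_i2 = 1/(1/(-9.5) - 1/(20.826)) = -6.524 cm.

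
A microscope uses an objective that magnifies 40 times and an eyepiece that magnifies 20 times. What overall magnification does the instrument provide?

The overall magnification of a compound microscope is the product of the objective and eyepiece magnifications:
M = M_obj x M_eye = 40 x 20 = 800.

800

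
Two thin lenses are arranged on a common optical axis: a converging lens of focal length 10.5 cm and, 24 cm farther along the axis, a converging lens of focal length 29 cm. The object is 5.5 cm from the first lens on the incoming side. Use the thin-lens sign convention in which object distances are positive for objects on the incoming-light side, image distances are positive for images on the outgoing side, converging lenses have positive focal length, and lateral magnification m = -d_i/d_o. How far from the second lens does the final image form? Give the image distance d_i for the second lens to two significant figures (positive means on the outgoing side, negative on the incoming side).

160 cm

Lens 1: 1/d_i1 = 1/f_1 - 1/d_o1 = 1/10.5 - 1/5.5 = -0.08658 cm^-1, so d_i1 = -11.550 cm.
The intermediate image is virtual, 11.550 cm to the left of lens 1, so d_o2 = L - d_i1 = 24 - (-11.550) = 35.550 cm.
Lens 2: 1/d_i2 = 1/f_2 - 1/d_o2 = 1/29 - 1/(35.550) = 0.00635 cm^-1, so d_i2 = 157.397 cm.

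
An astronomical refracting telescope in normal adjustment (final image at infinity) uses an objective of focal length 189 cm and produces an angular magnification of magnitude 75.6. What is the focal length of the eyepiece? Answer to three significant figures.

|M| = f_obj/f_eye, so f_eye = f_obj/|M| = 189/75.6 = 2.500 cm.

2.50 cm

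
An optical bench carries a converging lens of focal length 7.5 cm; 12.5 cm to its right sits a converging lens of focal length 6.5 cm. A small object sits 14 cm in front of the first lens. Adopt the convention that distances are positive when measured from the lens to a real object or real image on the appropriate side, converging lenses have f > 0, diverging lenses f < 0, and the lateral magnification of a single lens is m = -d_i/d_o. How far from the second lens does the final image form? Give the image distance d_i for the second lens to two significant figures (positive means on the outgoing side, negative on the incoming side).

First lens: d_i1 = 1/(1/7.5 - 1/14) = 16.154 cm.
Since 16.154 cm > 12.5 cm, the first image lies past the second lens and serves as a virtual object: d_o2 = L - d_i1 = -3.654 cm.
Second lens: d_i2 = 1/(1/6.5 - 1/(-3.654)) = 2.339 cm.

2.3 cm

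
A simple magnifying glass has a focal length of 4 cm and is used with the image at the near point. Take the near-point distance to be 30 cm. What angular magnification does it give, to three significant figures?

M = 1 + D/f = 1 + 30/4 = 8.500.

8.50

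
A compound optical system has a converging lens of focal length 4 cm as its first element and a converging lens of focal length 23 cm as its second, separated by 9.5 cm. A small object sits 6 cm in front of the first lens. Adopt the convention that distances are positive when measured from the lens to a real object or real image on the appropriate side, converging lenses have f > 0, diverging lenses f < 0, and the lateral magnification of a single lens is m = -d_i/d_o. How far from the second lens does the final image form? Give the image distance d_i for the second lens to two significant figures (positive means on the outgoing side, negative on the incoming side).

Lens 1: 1/d_i1 = 1/f_1 - 1/d_o1 = 1/4 - 1/6 = 0.08333 cm^-1, so d_i1 = 12.000 cm.
Since 12.000 cm > 9.5 cm, the first image lies past the second lens and serves as a virtual object: d_o2 = L - d_i1 = -2.500 cm.
Lens 2: 1/d_i2 = 1/f_2 - 1/d_o2 = 1/23 - 1/(-2.500) = 0.44348 cm^-1, so d_i2 = 2.255 cm.

2.3 cm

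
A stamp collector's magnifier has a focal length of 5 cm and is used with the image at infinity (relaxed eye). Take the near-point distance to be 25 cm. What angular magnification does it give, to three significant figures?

M = D/f = 25/5 = 5.000.

5.00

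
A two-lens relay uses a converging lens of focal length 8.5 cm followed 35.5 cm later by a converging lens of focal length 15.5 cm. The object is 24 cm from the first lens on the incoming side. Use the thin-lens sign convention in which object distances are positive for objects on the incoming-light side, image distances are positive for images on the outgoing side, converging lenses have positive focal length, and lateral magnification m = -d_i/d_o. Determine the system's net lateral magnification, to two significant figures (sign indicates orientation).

First lens: d_i1 = 1/(1/8.5 - 1/24) = 13.161 cm.
m_1 = -(13.161)/24 = -0.5484.
That image sits 22.339 cm in front of the second lens, so d_o2 = 22.339 cm.
Second lens: d_i2 = 1/(1/15.5 - 1/(22.339)) = 50.631 cm.
m_2 = -(50.631)/(22.339) = -2.2665.
Total m = m_1 x m_2 = (-0.5484)(-2.2665) = 1.2429.

1.2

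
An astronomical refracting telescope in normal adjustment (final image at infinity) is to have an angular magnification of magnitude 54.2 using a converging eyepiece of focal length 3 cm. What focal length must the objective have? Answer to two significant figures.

|M| = f_obj/|f_eye|, so f_obj = |M| x |f_eye| = 54.2 x 3 = 162.600 cm.

160 cm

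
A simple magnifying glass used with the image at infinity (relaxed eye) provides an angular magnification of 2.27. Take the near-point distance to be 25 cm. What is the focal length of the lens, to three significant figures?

11.0 cm

For the image at infinity, M = D/f.
f = D/M = 25/2.27 = 11.013 cm.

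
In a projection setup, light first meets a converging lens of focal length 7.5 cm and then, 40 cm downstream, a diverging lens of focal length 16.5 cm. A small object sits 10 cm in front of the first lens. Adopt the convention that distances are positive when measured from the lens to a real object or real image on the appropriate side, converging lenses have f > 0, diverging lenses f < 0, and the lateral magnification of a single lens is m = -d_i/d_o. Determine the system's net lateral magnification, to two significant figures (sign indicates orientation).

-1.9

Applying the thin-lens equation to the first lens, 1/7.5 = 1/10 + 1/d_i1, which gives d_i1 = 30.000 cm.
Its lateral magnification is m_1 = -d_i1/d_o1 = -(30.000)/10 = -3.0000.
The intermediate image is 30.000 cm to the right of lens 1, so d_o2 = L - d_i1 = 40 - 30.000 = 10.000 cm.
Applying the thin-lens equation again with f_2 = -16.5 cm and d_o2 = 10.000 cm gives d_i2 = -6.226 cm.
m_2 = -(-6.226)/(10.000) = 0.6226.
Total m = m_1 x m_2 = (-3.0000)(0.6226) = -1.8679.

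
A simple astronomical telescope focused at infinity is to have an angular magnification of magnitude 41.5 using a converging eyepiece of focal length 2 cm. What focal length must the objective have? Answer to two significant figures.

|M| = f_obj/|f_eye|, so f_obj = |M| x |f_eye| = 41.5 x 2 = 83.000 cm.

83 cm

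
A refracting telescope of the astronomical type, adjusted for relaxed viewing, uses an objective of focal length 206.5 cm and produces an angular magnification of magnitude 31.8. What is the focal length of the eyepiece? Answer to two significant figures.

6.5 cm

|M| = f_obj/f_eye, so f_eye = f_obj/|M| = 206.5/31.8 = 6.494 cm.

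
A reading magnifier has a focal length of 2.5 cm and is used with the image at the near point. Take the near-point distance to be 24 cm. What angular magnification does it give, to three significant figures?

M = 1 + D/f = 1 + 24/2.5 = 10.600.

10.6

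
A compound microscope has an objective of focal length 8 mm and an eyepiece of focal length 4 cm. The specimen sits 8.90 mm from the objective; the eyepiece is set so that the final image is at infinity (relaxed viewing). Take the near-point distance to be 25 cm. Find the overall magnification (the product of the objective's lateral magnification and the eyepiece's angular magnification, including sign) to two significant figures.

Convert to cm: f_obj = 8 mm = 0.8 cm; d_o = 8.90 mm = 0.89 cm.
Objective: 1/d_i = 1/f_obj - 1/d_o = 1/0.8 - 1/0.89 = 0.12640 cm^-1, so d_i = 7.911 cm.
m_obj = -d_i/d_o = -7.911/0.89 = -8.889.
Eyepiece angular magnification (image at infinity): M_eye = D/f_e = 25/4 = 6.250.
Overall M = m_obj x M_eye = (-8.889)(6.250) = -55.56.

-56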